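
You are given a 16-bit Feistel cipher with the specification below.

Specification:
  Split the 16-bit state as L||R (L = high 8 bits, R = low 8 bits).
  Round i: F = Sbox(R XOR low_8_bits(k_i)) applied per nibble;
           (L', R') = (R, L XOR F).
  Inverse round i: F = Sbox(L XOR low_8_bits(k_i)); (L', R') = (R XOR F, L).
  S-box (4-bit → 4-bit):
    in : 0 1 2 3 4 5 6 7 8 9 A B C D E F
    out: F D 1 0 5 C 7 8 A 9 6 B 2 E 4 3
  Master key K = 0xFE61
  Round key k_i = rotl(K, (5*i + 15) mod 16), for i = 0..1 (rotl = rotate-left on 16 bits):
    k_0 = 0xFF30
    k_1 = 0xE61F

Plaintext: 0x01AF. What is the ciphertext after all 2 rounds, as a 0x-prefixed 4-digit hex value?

0x9201

s_0 = plaintext = 0x01AF
s_1 = Round(s_0, k_0) = 0xAF92
s_2 = Round(s_1, k_1) = 0x9201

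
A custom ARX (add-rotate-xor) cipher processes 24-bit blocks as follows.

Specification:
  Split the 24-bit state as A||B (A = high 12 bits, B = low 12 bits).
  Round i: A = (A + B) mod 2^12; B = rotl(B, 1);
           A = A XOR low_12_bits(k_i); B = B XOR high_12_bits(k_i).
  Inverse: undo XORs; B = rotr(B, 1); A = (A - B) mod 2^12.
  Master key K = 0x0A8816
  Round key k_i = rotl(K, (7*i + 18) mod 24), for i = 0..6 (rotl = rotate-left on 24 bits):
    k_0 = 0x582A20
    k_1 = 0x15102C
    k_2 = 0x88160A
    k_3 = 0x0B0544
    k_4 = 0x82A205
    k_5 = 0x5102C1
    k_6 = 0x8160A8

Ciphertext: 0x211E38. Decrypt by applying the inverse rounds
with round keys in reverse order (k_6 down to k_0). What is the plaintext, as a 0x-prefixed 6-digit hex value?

s_0 = ciphertext = 0x211E38
s_1 = InvRound(s_0, k_6) = 0xFA2317
s_2 = InvRound(s_1, k_5) = 0x260B03
s_3 = InvRound(s_2, k_4) = 0x6D1994
s_4 = InvRound(s_3, k_3) = 0xF03492
s_5 = InvRound(s_4, k_2) = 0xB00E09
s_6 = InvRound(s_5, k_1) = 0x3807AC
s_7 = InvRound(s_6, k_0) = 0x889117

0x889117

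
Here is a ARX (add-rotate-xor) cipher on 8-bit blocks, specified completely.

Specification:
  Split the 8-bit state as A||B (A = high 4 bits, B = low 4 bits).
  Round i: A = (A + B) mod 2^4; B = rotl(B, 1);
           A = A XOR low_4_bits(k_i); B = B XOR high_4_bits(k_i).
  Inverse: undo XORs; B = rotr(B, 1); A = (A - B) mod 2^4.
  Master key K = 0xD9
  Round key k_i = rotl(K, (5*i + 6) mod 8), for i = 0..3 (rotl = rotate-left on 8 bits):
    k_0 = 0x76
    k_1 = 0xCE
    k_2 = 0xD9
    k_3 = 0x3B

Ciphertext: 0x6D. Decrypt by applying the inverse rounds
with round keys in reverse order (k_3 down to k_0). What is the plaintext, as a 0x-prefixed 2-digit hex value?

s_0 = ciphertext = 0x6D
s_1 = InvRound(s_0, k_3) = 0x67
s_2 = InvRound(s_1, k_2) = 0xA5
s_3 = InvRound(s_2, k_1) = 0x8C
s_4 = InvRound(s_3, k_0) = 0x1D

0x1D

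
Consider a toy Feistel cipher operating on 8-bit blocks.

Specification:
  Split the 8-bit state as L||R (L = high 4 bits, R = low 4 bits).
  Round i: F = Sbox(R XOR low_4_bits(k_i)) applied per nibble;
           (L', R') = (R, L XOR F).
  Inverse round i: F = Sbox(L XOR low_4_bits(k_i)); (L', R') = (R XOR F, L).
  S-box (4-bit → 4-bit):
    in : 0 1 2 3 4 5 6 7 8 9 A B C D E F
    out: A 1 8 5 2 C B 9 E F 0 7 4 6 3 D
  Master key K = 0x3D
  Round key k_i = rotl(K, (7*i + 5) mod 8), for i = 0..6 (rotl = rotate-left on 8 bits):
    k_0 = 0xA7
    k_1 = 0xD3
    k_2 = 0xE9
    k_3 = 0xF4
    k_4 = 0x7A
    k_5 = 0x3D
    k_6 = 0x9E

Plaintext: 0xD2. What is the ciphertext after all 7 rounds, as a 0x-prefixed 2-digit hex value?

s_0 = plaintext = 0xD2
s_1 = Round(s_0, k_0) = 0x21
s_2 = Round(s_1, k_1) = 0x1A
s_3 = Round(s_2, k_2) = 0xA4
s_4 = Round(s_3, k_3) = 0x40
s_5 = Round(s_4, k_4) = 0x04
s_6 = Round(s_5, k_5) = 0x4F
s_7 = Round(s_6, k_6) = 0xF5

0xF5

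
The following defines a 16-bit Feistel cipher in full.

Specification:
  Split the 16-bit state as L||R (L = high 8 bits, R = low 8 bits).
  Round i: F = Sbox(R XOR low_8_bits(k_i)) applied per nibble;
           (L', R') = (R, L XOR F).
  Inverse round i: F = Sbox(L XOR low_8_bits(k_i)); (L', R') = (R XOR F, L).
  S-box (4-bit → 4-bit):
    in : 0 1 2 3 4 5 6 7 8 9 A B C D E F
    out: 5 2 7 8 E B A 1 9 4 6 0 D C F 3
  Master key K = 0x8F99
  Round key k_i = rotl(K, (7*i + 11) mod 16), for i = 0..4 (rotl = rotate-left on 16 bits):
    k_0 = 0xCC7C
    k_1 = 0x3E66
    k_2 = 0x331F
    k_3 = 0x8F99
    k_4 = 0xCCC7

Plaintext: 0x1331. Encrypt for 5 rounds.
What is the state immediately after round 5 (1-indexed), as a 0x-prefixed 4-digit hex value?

0xA0F8

s_0 = plaintext = 0x1331
s_1 = Round(s_0, k_0) = 0x31FF
s_2 = Round(s_1, k_1) = 0xFF75
s_3 = Round(s_2, k_2) = 0x7559
s_4 = Round(s_3, k_3) = 0x59A0
s_5 = Round(s_4, k_4) = 0xA0F8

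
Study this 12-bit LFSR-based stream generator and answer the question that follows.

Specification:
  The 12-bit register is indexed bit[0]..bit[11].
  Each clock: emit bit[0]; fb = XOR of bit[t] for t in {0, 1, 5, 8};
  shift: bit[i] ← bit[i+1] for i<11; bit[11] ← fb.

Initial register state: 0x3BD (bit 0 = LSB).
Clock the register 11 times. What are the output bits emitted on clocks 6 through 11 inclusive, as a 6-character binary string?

reg_0 = 0x3BD
clock 1: out=1, reg = 0x9DE
clock 2: out=0, reg = 0x4EF
clock 3: out=1, reg = 0xA77
clock 4: out=1, reg = 0xD3B
clock 5: out=1, reg = 0x69D
clock 6: out=1, reg = 0xB4E
clock 7: out=0, reg = 0x5A7
clock 8: out=1, reg = 0x2D3
clock 9: out=1, reg = 0x169
clock 10: out=1, reg = 0x8B4
clock 11: out=0, reg = 0xC5A

101110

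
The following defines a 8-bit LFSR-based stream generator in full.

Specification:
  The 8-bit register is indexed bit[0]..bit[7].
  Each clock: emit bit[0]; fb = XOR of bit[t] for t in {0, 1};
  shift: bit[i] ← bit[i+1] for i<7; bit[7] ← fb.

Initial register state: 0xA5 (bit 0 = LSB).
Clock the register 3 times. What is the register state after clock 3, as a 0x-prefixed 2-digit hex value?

0xF4

reg_0 = 0xA5
clock 1: out=1, reg = 0xD2
clock 2: out=0, reg = 0xE9
clock 3: out=1, reg = 0xF4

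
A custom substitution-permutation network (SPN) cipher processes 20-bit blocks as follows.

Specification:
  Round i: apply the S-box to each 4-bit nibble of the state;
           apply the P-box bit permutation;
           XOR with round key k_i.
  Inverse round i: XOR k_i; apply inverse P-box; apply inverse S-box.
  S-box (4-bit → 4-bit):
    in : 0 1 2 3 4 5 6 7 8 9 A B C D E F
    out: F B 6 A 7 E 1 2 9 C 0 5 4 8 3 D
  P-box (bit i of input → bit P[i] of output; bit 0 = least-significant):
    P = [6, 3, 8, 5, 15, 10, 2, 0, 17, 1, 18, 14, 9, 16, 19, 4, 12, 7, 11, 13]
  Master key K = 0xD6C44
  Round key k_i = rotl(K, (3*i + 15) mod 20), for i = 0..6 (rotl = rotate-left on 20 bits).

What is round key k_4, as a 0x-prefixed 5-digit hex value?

0x6226B

K = 0xD6C44
k_0 = rotl(K, (3*0+15) mod 20) = rotl(K, 15) = 0x26B62
k_1 = rotl(K, (3*1+15) mod 20) = rotl(K, 18) = 0x35B11
k_2 = rotl(K, (3*2+15) mod 20) = rotl(K, 1) = 0xAD889
k_3 = rotl(K, (3*3+15) mod 20) = rotl(K, 4) = 0x6C44D
k_4 = rotl(K, (3*4+15) mod 20) = rotl(K, 7) = 0x6226B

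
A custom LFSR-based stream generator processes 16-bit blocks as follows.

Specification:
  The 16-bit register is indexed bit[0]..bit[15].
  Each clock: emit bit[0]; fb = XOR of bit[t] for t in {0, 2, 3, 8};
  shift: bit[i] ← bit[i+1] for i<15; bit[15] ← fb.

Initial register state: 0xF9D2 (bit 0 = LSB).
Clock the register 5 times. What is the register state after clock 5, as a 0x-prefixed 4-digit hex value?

reg_0 = 0xF9D2
clock 1: out=0, reg = 0xFCE9
clock 2: out=1, reg = 0x7E74
clock 3: out=0, reg = 0xBF3A
clock 4: out=0, reg = 0x5F9D
clock 5: out=1, reg = 0x2FCE

0x2FCE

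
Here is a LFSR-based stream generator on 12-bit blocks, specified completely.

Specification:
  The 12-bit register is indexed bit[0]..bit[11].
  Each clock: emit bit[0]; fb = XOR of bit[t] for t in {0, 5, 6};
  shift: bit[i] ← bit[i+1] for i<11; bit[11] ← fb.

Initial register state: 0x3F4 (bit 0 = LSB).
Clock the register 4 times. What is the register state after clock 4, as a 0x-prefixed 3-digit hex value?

0x43F

reg_0 = 0x3F4
clock 1: out=0, reg = 0x1FA
clock 2: out=0, reg = 0x0FD
clock 3: out=1, reg = 0x87E
clock 4: out=0, reg = 0x43F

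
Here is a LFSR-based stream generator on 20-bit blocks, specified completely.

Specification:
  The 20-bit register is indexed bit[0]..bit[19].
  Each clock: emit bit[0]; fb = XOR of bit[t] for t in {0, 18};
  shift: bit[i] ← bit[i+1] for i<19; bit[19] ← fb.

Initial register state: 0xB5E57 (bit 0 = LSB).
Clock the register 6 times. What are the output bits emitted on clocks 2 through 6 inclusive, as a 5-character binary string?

reg_0 = 0xB5E57
clock 1: out=1, reg = 0xDAF2B
clock 2: out=1, reg = 0x6D795
clock 3: out=1, reg = 0x36BCA
clock 4: out=0, reg = 0x1B5E5
clock 5: out=1, reg = 0x8DAF2
clock 6: out=0, reg = 0x46D79

11010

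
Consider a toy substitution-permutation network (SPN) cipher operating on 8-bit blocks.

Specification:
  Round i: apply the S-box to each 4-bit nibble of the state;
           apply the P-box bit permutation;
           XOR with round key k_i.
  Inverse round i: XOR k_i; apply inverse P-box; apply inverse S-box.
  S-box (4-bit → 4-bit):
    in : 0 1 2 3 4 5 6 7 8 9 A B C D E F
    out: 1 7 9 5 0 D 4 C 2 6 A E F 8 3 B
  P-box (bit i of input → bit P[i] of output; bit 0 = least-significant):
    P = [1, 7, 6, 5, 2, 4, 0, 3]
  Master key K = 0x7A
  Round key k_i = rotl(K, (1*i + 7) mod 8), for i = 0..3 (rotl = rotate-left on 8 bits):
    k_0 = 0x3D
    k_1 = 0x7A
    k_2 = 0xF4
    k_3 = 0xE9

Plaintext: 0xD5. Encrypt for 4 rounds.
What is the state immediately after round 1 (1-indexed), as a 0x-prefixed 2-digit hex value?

s_0 = plaintext = 0xD5
s_1 = Round(s_0, k_0) = 0x57
s_2 = Round(s_1, k_1) = 0x17
s_3 = Round(s_2, k_2) = 0x81
s_4 = Round(s_3, k_3) = 0x3B

0x57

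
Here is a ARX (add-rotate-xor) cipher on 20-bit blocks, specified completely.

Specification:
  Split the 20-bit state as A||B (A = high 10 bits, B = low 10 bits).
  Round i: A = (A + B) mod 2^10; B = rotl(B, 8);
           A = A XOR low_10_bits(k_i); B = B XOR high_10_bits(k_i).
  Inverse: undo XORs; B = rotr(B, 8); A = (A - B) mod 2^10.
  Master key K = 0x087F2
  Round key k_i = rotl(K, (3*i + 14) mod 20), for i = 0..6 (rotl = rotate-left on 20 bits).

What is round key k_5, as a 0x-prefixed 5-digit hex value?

0xFE410

K = 0x087F2
k_0 = rotl(K, (3*0+14) mod 20) = rotl(K, 14) = 0xC821F
k_1 = rotl(K, (3*1+14) mod 20) = rotl(K, 17) = 0x410FE
k_2 = rotl(K, (3*2+14) mod 20) = rotl(K, 0) = 0x087F2
k_3 = rotl(K, (3*3+14) mod 20) = rotl(K, 3) = 0x43F90
k_4 = rotl(K, (3*4+14) mod 20) = rotl(K, 6) = 0x1FC82
k_5 = rotl(K, (3*5+14) mod 20) = rotl(K, 9) = 0xFE410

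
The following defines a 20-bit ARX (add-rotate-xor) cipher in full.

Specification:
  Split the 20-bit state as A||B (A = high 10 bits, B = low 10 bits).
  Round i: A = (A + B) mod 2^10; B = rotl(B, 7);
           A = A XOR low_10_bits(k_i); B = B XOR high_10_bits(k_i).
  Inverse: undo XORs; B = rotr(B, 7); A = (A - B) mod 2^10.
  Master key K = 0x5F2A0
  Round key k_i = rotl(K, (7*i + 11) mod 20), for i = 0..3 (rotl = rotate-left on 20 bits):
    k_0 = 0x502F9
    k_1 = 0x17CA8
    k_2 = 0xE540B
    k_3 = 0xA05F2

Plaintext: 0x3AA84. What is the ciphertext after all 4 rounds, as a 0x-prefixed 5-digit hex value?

0x2AFA3

s_0 = plaintext = 0x3AA84
s_1 = Round(s_0, k_0) = 0x65F10
s_2 = Round(s_1, k_1) = 0x03C3D
s_3 = Round(s_2, k_2) = 0x11D12
s_4 = Round(s_3, k_3) = 0x2AFA3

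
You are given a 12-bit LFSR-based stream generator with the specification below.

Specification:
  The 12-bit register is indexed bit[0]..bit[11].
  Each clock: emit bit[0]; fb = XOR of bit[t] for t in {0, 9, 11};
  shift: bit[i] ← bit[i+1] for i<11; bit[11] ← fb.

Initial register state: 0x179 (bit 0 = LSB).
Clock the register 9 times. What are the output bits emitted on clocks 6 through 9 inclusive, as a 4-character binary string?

reg_0 = 0x179
clock 1: out=1, reg = 0x8BC
clock 2: out=0, reg = 0xC5E
clock 3: out=0, reg = 0xE2F
clock 4: out=1, reg = 0xF17
clock 5: out=1, reg = 0xF8B
clock 6: out=1, reg = 0xFC5
clock 7: out=1, reg = 0xFE2
clock 8: out=0, reg = 0x7F1
clock 9: out=1, reg = 0x3F8

1101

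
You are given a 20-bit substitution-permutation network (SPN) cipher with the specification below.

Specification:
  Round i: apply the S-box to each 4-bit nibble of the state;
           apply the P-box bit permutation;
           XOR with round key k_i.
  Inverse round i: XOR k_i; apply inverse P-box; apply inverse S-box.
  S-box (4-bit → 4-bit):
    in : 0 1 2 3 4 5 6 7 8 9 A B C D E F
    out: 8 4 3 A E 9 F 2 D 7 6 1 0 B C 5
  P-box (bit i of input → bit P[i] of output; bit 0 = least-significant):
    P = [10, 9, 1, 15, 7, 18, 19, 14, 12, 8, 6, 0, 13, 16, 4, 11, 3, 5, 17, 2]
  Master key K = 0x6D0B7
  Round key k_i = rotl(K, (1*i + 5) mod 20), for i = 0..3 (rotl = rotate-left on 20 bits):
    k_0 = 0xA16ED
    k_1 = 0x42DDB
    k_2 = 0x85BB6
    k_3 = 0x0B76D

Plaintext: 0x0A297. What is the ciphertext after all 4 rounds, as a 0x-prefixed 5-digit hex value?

0x7CE2E

s_0 = plaintext = 0x0A297
s_1 = Round(s_0, k_0) = 0x70579
s_2 = Round(s_1, k_1) = 0x033F8
s_3 = Round(s_2, k_2) = 0x1D631
s_4 = Round(s_3, k_3) = 0x7CE2E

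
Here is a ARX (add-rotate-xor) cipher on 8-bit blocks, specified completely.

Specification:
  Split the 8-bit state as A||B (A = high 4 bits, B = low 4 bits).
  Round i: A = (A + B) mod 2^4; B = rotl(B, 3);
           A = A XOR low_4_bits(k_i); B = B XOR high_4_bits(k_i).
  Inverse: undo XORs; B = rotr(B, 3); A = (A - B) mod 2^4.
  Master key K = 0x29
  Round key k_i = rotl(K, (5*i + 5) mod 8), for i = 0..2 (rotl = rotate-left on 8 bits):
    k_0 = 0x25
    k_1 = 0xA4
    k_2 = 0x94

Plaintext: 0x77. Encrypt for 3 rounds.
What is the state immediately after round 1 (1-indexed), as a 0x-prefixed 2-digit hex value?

s_0 = plaintext = 0x77
s_1 = Round(s_0, k_0) = 0xB9
s_2 = Round(s_1, k_1) = 0x06
s_3 = Round(s_2, k_2) = 0x2A

0xB9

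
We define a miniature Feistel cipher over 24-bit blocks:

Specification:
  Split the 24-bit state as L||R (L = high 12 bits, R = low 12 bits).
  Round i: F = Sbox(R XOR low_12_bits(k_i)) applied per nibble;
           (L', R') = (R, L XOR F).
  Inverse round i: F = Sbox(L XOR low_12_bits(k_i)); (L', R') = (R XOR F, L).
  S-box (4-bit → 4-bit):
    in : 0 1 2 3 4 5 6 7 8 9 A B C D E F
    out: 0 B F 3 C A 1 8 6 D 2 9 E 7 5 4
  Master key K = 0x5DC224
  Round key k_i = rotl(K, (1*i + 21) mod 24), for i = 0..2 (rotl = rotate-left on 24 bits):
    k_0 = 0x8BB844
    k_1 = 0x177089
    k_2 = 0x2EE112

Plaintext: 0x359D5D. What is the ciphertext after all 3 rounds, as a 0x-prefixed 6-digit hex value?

0x04A242

s_0 = plaintext = 0x359D5D
s_1 = Round(s_0, k_0) = 0xD5D9E4
s_2 = Round(s_1, k_1) = 0x9E404A
s_3 = Round(s_2, k_2) = 0x04A242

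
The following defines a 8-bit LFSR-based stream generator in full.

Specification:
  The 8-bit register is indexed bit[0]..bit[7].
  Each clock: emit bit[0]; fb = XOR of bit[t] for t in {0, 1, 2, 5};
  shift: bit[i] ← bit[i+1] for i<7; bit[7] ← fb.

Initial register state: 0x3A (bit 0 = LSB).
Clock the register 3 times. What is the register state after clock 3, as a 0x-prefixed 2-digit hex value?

0x07

reg_0 = 0x3A
clock 1: out=0, reg = 0x1D
clock 2: out=1, reg = 0x0E
clock 3: out=0, reg = 0x07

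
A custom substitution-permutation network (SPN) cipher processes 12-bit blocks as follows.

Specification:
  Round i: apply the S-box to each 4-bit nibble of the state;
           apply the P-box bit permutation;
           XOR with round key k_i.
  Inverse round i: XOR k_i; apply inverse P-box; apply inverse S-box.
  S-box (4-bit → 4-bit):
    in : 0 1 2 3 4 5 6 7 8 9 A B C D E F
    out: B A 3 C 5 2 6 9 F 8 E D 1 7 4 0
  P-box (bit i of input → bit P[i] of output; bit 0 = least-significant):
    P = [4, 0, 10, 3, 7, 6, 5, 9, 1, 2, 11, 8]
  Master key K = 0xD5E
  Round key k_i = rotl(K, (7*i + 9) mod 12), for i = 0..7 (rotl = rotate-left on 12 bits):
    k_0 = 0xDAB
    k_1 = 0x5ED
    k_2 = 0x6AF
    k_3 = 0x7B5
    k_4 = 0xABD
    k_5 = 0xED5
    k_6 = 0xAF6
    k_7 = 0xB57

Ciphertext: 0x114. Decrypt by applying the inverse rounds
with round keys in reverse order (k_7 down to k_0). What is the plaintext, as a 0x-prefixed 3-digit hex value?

s_0 = ciphertext = 0x114
s_1 = InvRound(s_0, k_7) = 0x415
s_2 = InvRound(s_1, k_6) = 0x486
s_3 = InvRound(s_2, k_5) = 0x412
s_4 = InvRound(s_3, k_4) = 0xDBA
s_5 = InvRound(s_4, k_3) = 0xD91
s_6 = InvRound(s_5, k_2) = 0x837
s_7 = InvRound(s_6, k_1) = 0xB2B
s_8 = InvRound(s_7, k_0) = 0xF7E

0xF7E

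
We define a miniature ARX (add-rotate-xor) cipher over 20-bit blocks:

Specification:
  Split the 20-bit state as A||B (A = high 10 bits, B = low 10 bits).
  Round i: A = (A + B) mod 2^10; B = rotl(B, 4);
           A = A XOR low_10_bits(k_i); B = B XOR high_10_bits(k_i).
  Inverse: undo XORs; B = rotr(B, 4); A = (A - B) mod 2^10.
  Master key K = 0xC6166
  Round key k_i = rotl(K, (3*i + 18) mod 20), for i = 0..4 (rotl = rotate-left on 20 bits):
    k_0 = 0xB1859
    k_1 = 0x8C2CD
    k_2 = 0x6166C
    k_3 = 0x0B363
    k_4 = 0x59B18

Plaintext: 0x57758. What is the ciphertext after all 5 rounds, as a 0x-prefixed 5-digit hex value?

0xC68F1

s_0 = plaintext = 0x57758
s_1 = Round(s_0, k_0) = 0x3B34B
s_2 = Round(s_1, k_1) = 0xBEA8D
s_3 = Round(s_2, k_2) = 0xFAD5F
s_4 = Round(s_3, k_3) = 0x8A5D9
s_5 = Round(s_4, k_4) = 0xC68F1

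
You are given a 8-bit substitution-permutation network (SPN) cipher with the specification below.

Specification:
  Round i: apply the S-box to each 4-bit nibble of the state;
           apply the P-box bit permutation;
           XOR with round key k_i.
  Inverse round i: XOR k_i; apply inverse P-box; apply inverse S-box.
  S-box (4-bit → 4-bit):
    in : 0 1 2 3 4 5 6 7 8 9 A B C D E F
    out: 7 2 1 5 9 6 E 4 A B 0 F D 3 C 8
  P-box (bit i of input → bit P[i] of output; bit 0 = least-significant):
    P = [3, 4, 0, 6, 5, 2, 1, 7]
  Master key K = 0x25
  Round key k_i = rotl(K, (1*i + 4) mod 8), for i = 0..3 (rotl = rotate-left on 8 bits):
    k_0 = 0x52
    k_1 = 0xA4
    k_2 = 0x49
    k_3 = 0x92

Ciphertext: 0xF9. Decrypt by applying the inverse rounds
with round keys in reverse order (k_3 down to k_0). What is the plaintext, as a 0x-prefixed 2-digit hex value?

s_0 = ciphertext = 0xF9
s_1 = InvRound(s_0, k_3) = 0x3C
s_2 = InvRound(s_1, k_2) = 0xD6
s_3 = InvRound(s_2, k_1) = 0x38
s_4 = InvRound(s_3, k_0) = 0x34

0x34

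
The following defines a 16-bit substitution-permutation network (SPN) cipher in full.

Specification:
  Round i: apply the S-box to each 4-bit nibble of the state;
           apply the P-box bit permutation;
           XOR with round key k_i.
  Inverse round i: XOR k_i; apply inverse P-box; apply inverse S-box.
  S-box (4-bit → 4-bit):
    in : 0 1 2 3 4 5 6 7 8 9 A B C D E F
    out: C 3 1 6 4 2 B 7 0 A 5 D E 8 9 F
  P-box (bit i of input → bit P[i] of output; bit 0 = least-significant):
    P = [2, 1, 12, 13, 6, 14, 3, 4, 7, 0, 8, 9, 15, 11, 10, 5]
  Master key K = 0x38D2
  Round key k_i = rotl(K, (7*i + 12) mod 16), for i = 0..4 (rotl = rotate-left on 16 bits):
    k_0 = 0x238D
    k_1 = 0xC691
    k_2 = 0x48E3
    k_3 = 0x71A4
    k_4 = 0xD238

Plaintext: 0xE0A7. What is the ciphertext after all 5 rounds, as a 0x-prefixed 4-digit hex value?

0xE7D2

s_0 = plaintext = 0xE0A7
s_1 = Round(s_0, k_0) = 0xB0E3
s_2 = Round(s_1, k_1) = 0x51E3
s_3 = Round(s_2, k_2) = 0x5030
s_4 = Round(s_3, k_3) = 0x0AAC
s_5 = Round(s_4, k_4) = 0xE7D2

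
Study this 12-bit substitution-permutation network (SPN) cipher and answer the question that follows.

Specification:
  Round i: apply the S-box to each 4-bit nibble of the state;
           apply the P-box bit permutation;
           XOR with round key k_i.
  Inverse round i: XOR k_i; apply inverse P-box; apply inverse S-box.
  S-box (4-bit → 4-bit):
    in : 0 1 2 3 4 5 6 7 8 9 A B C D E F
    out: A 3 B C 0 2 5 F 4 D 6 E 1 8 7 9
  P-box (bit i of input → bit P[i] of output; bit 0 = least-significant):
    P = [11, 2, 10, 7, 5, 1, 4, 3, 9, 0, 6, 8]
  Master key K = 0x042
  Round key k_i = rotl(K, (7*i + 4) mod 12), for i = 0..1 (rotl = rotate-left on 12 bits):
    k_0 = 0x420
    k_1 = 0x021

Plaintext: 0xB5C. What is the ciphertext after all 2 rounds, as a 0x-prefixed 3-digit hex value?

0x591

s_0 = plaintext = 0xB5C
s_1 = Round(s_0, k_0) = 0xD63
s_2 = Round(s_1, k_1) = 0x591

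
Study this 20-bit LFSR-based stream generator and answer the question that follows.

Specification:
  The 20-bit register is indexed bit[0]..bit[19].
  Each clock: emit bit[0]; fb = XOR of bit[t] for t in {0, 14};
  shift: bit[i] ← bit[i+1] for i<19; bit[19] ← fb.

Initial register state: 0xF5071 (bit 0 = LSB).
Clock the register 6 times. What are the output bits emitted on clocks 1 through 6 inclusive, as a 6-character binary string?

100011

reg_0 = 0xF5071
clock 1: out=1, reg = 0x7A838
clock 2: out=0, reg = 0x3D41C
clock 3: out=0, reg = 0x9EA0E
clock 4: out=0, reg = 0xCF507
clock 5: out=1, reg = 0x67A83
clock 6: out=1, reg = 0x33D41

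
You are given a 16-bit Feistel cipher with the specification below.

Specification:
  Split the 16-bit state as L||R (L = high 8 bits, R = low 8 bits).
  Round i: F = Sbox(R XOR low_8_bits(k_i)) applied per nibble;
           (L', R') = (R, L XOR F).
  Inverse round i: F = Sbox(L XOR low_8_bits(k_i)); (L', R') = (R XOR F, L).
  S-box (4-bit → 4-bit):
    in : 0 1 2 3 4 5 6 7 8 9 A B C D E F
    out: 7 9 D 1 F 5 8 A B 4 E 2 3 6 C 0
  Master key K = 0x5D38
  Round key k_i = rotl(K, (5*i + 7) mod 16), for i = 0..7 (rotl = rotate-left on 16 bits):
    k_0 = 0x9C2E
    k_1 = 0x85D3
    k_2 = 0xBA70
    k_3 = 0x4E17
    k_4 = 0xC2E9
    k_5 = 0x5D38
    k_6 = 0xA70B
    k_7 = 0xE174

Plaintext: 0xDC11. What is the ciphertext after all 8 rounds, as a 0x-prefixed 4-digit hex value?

s_0 = plaintext = 0xDC11
s_1 = Round(s_0, k_0) = 0x11CC
s_2 = Round(s_1, k_1) = 0xCC81
s_3 = Round(s_2, k_2) = 0x81C5
s_4 = Round(s_3, k_3) = 0xC5EC
s_5 = Round(s_4, k_4) = 0xECB0
s_6 = Round(s_5, k_5) = 0xB057
s_7 = Round(s_6, k_6) = 0x57E3
s_8 = Round(s_7, k_7) = 0xE31D

0xE31D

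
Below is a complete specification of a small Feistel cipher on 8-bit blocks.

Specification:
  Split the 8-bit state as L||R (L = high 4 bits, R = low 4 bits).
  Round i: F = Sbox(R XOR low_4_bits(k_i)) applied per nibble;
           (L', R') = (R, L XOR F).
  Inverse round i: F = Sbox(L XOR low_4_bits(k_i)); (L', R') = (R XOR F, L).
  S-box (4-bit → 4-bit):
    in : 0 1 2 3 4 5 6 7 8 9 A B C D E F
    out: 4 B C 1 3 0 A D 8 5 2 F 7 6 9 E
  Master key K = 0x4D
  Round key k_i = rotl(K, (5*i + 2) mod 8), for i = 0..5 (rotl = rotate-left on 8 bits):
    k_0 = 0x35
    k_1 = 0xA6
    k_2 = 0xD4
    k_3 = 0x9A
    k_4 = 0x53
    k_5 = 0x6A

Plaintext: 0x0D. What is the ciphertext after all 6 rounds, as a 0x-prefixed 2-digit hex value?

s_0 = plaintext = 0x0D
s_1 = Round(s_0, k_0) = 0xD8
s_2 = Round(s_1, k_1) = 0x84
s_3 = Round(s_2, k_2) = 0x4C
s_4 = Round(s_3, k_3) = 0xCE
s_5 = Round(s_4, k_4) = 0xEA
s_6 = Round(s_5, k_5) = 0xAA

0xAA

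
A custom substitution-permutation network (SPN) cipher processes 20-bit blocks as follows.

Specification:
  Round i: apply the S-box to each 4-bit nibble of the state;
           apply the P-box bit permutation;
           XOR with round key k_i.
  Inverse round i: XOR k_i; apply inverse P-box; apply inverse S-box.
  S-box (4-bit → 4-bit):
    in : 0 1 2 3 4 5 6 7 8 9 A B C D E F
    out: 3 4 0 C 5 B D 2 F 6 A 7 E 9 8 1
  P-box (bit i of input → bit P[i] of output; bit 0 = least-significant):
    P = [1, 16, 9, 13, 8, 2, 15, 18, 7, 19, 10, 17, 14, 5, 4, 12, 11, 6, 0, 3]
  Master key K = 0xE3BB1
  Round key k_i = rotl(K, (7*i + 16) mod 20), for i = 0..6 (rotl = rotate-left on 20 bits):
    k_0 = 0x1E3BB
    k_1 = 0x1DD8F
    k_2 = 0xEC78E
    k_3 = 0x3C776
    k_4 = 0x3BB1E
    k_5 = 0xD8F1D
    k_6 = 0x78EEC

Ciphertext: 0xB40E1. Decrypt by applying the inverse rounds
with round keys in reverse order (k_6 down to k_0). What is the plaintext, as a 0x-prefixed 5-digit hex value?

0x47549

s_0 = ciphertext = 0xB40E1
s_1 = InvRound(s_0, k_6) = 0x6F9C1
s_2 = InvRound(s_1, k_5) = 0xA687C
s_3 = InvRound(s_2, k_4) = 0x7574B
s_4 = InvRound(s_3, k_3) = 0x3C2C2
s_5 = InvRound(s_4, k_2) = 0xA2957
s_6 = InvRound(s_5, k_1) = 0xA681A
s_7 = InvRound(s_6, k_0) = 0x47549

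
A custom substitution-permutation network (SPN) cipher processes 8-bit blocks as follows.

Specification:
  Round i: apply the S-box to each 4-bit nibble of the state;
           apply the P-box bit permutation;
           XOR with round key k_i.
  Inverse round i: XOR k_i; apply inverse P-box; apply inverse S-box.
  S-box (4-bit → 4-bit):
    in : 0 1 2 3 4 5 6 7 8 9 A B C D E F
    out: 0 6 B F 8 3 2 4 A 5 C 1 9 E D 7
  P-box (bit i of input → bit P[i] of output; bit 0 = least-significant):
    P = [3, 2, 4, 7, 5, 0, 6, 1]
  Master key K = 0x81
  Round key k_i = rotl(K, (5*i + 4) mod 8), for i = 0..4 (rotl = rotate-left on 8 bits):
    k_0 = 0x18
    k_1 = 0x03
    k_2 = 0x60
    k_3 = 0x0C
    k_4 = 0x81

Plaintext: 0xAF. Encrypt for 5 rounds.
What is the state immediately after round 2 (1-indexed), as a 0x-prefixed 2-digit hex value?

0x05

s_0 = plaintext = 0xAF
s_1 = Round(s_0, k_0) = 0x46
s_2 = Round(s_1, k_1) = 0x05
s_3 = Round(s_2, k_2) = 0x6C
s_4 = Round(s_3, k_3) = 0x85
s_5 = Round(s_4, k_4) = 0x8E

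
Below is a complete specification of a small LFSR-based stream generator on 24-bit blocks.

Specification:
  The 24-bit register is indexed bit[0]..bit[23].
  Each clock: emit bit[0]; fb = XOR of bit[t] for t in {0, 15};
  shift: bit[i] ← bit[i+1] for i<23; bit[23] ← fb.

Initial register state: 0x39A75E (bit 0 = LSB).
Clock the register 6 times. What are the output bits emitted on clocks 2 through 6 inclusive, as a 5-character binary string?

11110

reg_0 = 0x39A75E
clock 1: out=0, reg = 0x9CD3AF
clock 2: out=1, reg = 0x4E69D7
clock 3: out=1, reg = 0xA734EB
clock 4: out=1, reg = 0xD39A75
clock 5: out=1, reg = 0x69CD3A
clock 6: out=0, reg = 0xB4E69D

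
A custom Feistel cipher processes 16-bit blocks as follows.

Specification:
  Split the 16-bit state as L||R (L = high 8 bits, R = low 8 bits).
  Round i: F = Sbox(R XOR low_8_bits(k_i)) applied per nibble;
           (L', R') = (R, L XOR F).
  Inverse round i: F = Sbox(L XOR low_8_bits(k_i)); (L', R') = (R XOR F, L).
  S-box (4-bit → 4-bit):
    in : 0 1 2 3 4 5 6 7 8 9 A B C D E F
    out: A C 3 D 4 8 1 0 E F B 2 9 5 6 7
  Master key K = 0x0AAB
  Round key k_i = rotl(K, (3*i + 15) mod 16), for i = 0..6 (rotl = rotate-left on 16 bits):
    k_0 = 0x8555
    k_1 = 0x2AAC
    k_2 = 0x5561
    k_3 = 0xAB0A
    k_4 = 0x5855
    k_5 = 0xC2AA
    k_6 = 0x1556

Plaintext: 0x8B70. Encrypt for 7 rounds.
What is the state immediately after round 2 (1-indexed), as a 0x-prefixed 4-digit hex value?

s_0 = plaintext = 0x8B70
s_1 = Round(s_0, k_0) = 0x70B3
s_2 = Round(s_1, k_1) = 0xB3B7
s_3 = Round(s_2, k_2) = 0xB7E2
s_4 = Round(s_3, k_3) = 0xE2D9
s_5 = Round(s_4, k_4) = 0xD90B
s_6 = Round(s_5, k_5) = 0x0B65
s_7 = Round(s_6, k_6) = 0x65D6

0xB3B7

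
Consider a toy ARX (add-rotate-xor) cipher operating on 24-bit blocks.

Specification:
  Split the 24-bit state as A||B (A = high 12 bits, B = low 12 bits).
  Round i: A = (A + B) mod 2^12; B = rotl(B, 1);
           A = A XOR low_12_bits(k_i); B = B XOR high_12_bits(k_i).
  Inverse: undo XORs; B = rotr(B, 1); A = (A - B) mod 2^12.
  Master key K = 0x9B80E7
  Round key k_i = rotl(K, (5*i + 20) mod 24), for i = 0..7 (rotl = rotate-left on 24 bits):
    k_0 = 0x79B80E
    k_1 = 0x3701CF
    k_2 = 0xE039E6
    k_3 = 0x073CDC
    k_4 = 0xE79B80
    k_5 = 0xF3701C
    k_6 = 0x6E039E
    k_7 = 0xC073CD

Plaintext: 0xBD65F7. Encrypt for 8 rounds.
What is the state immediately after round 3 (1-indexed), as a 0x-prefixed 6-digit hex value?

s_0 = plaintext = 0xBD65F7
s_1 = Round(s_0, k_0) = 0x9C3C75
s_2 = Round(s_1, k_1) = 0x7F7B9B
s_3 = Round(s_2, k_2) = 0xA74934
s_4 = Round(s_3, k_3) = 0xF7421A
s_5 = Round(s_4, k_4) = 0xA0EA4D
s_6 = Round(s_5, k_5) = 0x447BAC
s_7 = Round(s_6, k_6) = 0xC6D1B9
s_8 = Round(s_7, k_7) = 0xDEBF75

0xA74934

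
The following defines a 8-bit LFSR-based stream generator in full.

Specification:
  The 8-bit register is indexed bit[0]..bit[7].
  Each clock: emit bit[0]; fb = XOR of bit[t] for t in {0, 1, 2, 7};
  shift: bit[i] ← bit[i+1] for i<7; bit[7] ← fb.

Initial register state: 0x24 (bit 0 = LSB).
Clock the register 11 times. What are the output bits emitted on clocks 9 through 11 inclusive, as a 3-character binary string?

101

reg_0 = 0x24
clock 1: out=0, reg = 0x92
clock 2: out=0, reg = 0x49
clock 3: out=1, reg = 0xA4
clock 4: out=0, reg = 0x52
clock 5: out=0, reg = 0xA9
clock 6: out=1, reg = 0x54
clock 7: out=0, reg = 0xAA
clock 8: out=0, reg = 0x55
clock 9: out=1, reg = 0x2A
clock 10: out=0, reg = 0x95
clock 11: out=1, reg = 0xCA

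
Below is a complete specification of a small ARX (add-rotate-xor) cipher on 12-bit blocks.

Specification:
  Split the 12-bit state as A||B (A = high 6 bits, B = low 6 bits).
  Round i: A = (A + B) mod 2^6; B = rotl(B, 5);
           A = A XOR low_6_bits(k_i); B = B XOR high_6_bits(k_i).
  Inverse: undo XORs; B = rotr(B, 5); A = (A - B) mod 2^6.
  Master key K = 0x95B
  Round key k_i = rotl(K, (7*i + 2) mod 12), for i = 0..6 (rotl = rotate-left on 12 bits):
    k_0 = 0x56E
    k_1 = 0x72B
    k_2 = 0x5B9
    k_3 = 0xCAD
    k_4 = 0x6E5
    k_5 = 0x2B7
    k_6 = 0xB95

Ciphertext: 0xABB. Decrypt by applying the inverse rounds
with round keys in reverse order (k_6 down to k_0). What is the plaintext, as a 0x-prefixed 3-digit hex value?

s_0 = ciphertext = 0xABB
s_1 = InvRound(s_0, k_6) = 0x56A
s_2 = InvRound(s_1, k_5) = 0x841
s_3 = InvRound(s_2, k_4) = 0x434
s_4 = InvRound(s_3, k_3) = 0xC4C
s_5 = InvRound(s_4, k_2) = 0x534
s_6 = InvRound(s_5, k_1) = 0xB91
s_7 = InvRound(s_6, k_0) = 0xE08

0xE08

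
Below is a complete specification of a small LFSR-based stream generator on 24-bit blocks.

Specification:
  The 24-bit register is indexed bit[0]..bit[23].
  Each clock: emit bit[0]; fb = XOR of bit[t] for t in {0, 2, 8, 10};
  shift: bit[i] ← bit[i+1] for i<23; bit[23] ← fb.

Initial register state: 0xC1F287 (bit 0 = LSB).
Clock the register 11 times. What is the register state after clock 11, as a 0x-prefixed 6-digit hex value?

reg_0 = 0xC1F287
clock 1: out=1, reg = 0x60F943
clock 2: out=1, reg = 0x307CA1
clock 3: out=1, reg = 0x183E50
clock 4: out=0, reg = 0x8C1F28
clock 5: out=0, reg = 0x460F94
clock 6: out=0, reg = 0xA307CA
clock 7: out=0, reg = 0x5183E5
clock 8: out=1, reg = 0xA8C1F2
clock 9: out=0, reg = 0xD460F9
clock 10: out=1, reg = 0xEA307C
clock 11: out=0, reg = 0xF5183E

0xF5183E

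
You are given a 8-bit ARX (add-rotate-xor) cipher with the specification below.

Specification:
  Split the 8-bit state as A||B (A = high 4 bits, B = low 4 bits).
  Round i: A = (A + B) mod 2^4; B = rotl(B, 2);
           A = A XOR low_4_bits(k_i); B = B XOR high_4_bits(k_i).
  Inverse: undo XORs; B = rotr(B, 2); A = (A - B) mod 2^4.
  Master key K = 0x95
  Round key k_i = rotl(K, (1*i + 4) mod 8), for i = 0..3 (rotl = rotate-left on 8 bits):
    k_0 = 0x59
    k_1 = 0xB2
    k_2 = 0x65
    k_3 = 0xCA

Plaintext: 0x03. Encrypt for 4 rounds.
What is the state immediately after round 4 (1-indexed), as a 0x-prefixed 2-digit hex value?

0x68

s_0 = plaintext = 0x03
s_1 = Round(s_0, k_0) = 0xA9
s_2 = Round(s_1, k_1) = 0x1D
s_3 = Round(s_2, k_2) = 0xB1
s_4 = Round(s_3, k_3) = 0x68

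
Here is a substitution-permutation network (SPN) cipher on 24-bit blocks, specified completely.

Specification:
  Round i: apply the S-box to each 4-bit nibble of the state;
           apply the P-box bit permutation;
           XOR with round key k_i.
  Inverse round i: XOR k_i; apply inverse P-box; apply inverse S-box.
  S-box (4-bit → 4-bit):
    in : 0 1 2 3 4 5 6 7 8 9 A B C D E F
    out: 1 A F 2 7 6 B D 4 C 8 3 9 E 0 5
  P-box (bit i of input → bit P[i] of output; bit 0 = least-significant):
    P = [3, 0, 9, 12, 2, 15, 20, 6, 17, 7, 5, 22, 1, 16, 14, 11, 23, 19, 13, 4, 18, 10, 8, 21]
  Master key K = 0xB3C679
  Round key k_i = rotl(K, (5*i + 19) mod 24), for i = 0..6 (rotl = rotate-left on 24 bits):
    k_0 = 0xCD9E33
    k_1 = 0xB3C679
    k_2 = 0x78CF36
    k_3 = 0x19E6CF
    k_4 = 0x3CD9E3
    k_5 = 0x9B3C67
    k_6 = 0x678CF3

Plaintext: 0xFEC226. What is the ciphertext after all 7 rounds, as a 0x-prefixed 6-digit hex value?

0xFF8CD5

s_0 = plaintext = 0xFEC226
s_1 = Round(s_0, k_0) = 0x9B07DC
s_2 = Round(s_1, k_1) = 0x495713
s_3 = Round(s_2, k_2) = 0x3F2A47
s_4 = Round(s_3, k_3) = 0xC818C1
s_5 = Round(s_4, k_4) = 0x19E186
s_6 = Round(s_5, k_5) = 0xEB08FE
s_7 = Round(s_6, k_6) = 0xFF8CD5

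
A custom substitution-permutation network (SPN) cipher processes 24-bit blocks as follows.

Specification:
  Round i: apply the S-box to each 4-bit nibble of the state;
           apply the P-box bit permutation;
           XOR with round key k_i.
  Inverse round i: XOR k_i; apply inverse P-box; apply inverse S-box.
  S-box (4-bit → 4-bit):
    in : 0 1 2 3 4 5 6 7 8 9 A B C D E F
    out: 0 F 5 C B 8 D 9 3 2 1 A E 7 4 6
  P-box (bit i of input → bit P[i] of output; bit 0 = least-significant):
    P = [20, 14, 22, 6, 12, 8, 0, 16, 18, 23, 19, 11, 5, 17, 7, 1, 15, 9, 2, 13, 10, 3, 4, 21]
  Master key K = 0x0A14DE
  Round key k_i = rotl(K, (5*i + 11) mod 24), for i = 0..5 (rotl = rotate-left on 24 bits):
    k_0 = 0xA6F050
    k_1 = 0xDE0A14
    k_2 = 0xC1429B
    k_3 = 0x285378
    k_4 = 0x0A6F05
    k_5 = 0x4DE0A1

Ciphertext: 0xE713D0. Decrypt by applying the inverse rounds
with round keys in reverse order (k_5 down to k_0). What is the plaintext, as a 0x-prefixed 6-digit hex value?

s_0 = ciphertext = 0xE713D0
s_1 = InvRound(s_0, k_5) = 0x348FDB
s_2 = InvRound(s_1, k_4) = 0xC6C204
s_3 = InvRound(s_2, k_3) = 0xC28D83
s_4 = InvRound(s_3, k_2) = 0xD895B9
s_5 = InvRound(s_4, k_1) = 0x8DD7D0
s_6 = InvRound(s_5, k_0) = 0x7BFEB0

0x7BFEB0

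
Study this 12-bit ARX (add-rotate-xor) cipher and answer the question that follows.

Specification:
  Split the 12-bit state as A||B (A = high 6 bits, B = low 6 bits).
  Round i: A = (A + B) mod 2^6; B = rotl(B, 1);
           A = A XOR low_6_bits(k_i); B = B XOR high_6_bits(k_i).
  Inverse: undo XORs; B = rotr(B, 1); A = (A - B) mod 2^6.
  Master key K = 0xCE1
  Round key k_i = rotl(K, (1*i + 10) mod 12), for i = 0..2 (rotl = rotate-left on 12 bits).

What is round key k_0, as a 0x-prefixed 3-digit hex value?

0x738

K = 0xCE1
k_0 = rotl(K, (1*0+10) mod 12) = rotl(K, 10) = 0x738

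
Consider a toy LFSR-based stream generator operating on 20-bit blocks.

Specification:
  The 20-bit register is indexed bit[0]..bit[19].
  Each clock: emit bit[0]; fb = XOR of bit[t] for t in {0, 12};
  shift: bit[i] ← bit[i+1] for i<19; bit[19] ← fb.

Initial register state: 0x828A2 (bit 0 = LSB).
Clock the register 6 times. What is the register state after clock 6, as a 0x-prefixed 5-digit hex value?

reg_0 = 0x828A2
clock 1: out=0, reg = 0x41451
clock 2: out=1, reg = 0x20A28
clock 3: out=0, reg = 0x10514
clock 4: out=0, reg = 0x0828A
clock 5: out=0, reg = 0x04145
clock 6: out=1, reg = 0x820A2

0x820A2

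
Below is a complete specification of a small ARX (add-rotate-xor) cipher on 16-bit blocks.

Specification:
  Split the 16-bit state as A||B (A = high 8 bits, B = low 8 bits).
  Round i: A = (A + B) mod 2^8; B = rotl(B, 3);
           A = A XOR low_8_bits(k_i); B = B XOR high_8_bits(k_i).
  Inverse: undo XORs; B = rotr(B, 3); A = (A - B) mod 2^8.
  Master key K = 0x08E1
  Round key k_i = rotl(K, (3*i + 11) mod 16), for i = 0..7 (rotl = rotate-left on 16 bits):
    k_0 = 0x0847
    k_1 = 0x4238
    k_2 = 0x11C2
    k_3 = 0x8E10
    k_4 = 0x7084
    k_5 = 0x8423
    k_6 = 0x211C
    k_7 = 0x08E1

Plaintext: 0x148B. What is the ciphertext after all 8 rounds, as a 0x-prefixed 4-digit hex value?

s_0 = plaintext = 0x148B
s_1 = Round(s_0, k_0) = 0xD854
s_2 = Round(s_1, k_1) = 0x14E0
s_3 = Round(s_2, k_2) = 0x3616
s_4 = Round(s_3, k_3) = 0x5C3E
s_5 = Round(s_4, k_4) = 0x1E81
s_6 = Round(s_5, k_5) = 0xBC88
s_7 = Round(s_6, k_6) = 0x5865
s_8 = Round(s_7, k_7) = 0x5C23

0x5C23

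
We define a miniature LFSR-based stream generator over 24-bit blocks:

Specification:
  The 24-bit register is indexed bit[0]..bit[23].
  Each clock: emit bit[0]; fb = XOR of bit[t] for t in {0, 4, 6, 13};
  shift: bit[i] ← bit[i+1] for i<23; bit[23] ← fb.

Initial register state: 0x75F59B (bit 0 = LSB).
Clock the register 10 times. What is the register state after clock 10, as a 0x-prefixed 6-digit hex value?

0xAEDD7D

reg_0 = 0x75F59B
clock 1: out=1, reg = 0xBAFACD
clock 2: out=1, reg = 0xDD7D66
clock 3: out=0, reg = 0x6EBEB3
clock 4: out=1, reg = 0xB75F59
clock 5: out=1, reg = 0xDBAFAC
clock 6: out=0, reg = 0xEDD7D6
clock 7: out=0, reg = 0x76EBEB
clock 8: out=1, reg = 0xBB75F5
clock 9: out=1, reg = 0x5DBAFA
clock 10: out=0, reg = 0xAEDD7D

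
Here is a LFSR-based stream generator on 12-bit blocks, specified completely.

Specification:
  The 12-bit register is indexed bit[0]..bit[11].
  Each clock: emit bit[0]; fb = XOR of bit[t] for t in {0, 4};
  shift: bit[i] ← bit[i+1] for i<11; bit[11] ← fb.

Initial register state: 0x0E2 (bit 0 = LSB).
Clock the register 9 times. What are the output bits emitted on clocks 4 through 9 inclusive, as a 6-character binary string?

001110

reg_0 = 0x0E2
clock 1: out=0, reg = 0x071
clock 2: out=1, reg = 0x038
clock 3: out=0, reg = 0x81C
clock 4: out=0, reg = 0xC0E
clock 5: out=0, reg = 0x607
clock 6: out=1, reg = 0xB03
clock 7: out=1, reg = 0xD81
clock 8: out=1, reg = 0xEC0
clock 9: out=0, reg = 0x760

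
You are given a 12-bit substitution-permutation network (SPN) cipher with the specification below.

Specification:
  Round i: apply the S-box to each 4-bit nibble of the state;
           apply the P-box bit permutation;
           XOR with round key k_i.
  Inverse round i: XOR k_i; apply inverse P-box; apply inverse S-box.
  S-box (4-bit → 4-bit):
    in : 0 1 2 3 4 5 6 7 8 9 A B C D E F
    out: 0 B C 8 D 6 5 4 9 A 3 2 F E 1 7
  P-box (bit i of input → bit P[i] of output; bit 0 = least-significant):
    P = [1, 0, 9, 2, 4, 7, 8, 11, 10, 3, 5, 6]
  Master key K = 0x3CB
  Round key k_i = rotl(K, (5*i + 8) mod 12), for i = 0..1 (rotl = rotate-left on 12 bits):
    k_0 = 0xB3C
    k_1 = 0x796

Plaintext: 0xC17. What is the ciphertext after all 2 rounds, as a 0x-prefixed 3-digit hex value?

0xC28

s_0 = plaintext = 0xC17
s_1 = Round(s_0, k_0) = 0x5C4
s_2 = Round(s_1, k_1) = 0xC28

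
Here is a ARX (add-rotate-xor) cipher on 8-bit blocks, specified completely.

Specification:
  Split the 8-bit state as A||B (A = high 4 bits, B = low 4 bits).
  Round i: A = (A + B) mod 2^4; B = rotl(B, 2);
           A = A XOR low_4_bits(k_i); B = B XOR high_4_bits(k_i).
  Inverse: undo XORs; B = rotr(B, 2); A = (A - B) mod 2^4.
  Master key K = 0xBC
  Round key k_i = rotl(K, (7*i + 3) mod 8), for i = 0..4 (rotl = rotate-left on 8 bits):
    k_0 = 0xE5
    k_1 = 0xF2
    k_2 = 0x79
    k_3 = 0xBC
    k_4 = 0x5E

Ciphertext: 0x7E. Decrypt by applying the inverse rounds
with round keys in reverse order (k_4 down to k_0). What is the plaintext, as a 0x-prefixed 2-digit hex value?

0x5C

s_0 = ciphertext = 0x7E
s_1 = InvRound(s_0, k_4) = 0xBE
s_2 = InvRound(s_1, k_3) = 0x25
s_3 = InvRound(s_2, k_2) = 0x38
s_4 = InvRound(s_3, k_1) = 0x4D
s_5 = InvRound(s_4, k_0) = 0x5C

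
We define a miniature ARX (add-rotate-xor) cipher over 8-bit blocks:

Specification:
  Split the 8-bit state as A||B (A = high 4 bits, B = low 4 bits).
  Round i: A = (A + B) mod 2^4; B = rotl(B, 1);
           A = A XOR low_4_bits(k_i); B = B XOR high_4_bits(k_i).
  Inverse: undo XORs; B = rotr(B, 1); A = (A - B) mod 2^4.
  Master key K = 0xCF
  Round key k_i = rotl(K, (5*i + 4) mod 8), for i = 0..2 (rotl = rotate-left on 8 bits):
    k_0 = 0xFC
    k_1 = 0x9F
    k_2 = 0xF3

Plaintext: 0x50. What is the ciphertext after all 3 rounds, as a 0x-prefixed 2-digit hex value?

s_0 = plaintext = 0x50
s_1 = Round(s_0, k_0) = 0x9F
s_2 = Round(s_1, k_1) = 0x76
s_3 = Round(s_2, k_2) = 0xE3

0xE3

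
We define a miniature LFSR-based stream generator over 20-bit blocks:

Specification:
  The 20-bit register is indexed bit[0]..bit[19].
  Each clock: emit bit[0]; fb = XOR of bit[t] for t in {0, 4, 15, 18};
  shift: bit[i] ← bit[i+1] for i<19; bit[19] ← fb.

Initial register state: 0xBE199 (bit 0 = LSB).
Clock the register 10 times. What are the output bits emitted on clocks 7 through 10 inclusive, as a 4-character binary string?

0110

reg_0 = 0xBE199
clock 1: out=1, reg = 0xDF0CC
clock 2: out=0, reg = 0x6F866
clock 3: out=0, reg = 0x37C33
clock 4: out=1, reg = 0x1BE19
clock 5: out=1, reg = 0x8DF0C
clock 6: out=0, reg = 0xC6F86
clock 7: out=0, reg = 0xE37C3
clock 8: out=1, reg = 0x71BE1
clock 9: out=1, reg = 0x38DF0
clock 10: out=0, reg = 0x1C6F8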